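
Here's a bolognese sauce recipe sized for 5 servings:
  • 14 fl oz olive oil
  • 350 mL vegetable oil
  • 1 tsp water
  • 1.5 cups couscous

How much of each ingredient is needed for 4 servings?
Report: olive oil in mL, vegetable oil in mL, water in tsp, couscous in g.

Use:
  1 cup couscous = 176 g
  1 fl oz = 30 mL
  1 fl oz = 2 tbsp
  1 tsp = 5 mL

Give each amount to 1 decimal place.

olive oil: 336.0 mL; vegetable oil: 280.0 mL; water: 0.8 tsp; couscous: 211.2 g

Scaling factor: 4/5 = 0.8.
olive oil: 14 fl oz × 4/5 × 30 mL/fl oz = 336.0 mL
vegetable oil: 350 mL × 4/5 = 280.0 mL
water: 1 tsp × 4/5 = 0.8 tsp
couscous: 1.5 cup × 4/5 × 176 g/cup = 211.2 g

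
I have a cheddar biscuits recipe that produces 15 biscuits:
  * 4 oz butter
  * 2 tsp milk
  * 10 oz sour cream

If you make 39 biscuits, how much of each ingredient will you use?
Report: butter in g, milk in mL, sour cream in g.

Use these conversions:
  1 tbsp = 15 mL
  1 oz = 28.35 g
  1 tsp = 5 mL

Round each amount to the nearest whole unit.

Scaling factor: 39/15 = 13/5 = 2.6.
butter: 4 oz × 13/5 × 28.35 g/oz ≈ 295 g
milk: 2 tsp × 13/5 × 5 mL/tsp = 26 mL
sour cream: 10 oz × 13/5 × 28.35 g/oz ≈ 737 g

butter: 295 g; milk: 26 mL; sour cream: 737 g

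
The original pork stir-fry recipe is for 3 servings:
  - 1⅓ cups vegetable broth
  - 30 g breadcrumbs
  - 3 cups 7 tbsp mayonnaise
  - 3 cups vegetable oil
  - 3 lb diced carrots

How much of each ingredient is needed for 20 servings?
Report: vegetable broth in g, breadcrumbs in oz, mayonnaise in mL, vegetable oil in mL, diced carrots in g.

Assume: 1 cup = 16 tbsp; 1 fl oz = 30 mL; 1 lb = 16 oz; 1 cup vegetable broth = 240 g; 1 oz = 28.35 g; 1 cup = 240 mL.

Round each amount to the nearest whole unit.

vegetable broth: 2133 g; breadcrumbs: 7 oz; mayonnaise: 5500 mL; vegetable oil: 4800 mL; diced carrots: 9072 g

Scaling factor: 20/3.
vegetable broth: 4/3 cup × 20/3 × 240 g/cup ≈ 2133 g
breadcrumbs: 30 g × 20/3 ÷ 28.35 g/oz ≈ 7 oz
mayonnaise: (3 cup + 7 tbsp = 3.4375 cup) × 20/3 × 240 mL/cup = 5500 mL
vegetable oil: 3 cup × 20/3 × 240 mL/cup = 4800 mL
diced carrots: 3 lb × 20/3 × 16 oz/lb × 28.35 g/oz = 9072 g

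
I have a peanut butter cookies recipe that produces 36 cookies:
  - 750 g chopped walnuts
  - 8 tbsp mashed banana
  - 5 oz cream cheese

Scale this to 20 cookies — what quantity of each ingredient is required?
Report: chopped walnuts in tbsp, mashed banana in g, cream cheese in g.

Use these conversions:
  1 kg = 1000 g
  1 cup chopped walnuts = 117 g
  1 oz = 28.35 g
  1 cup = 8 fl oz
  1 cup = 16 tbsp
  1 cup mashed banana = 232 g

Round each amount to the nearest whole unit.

Scaling factor: 20/36 = 5/9.
chopped walnuts: 750 g × 5/9 ÷ 117 g/cup × 16 tbsp/cup ≈ 57 tbsp
mashed banana: 8 tbsp × 5/9 ÷ 16 tbsp/cup × 232 g/cup ≈ 64 g
cream cheese: 5 oz × 5/9 × 28.35 g/oz ≈ 79 g

chopped walnuts: 57 tbsp; mashed banana: 64 g; cream cheese: 79 g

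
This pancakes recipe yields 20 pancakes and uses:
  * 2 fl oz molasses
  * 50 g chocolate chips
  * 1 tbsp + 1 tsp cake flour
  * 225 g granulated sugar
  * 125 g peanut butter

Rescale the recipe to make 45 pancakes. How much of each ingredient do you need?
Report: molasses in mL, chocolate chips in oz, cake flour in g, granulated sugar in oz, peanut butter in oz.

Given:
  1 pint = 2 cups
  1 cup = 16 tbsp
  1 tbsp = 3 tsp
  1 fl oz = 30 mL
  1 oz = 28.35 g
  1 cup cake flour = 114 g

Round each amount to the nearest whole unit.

Scaling factor: 45/20 = 9/4 = 2.25.
molasses: 2 fl oz × 9/4 × 30 mL/fl oz = 135 mL
chocolate chips: 50 g × 9/4 ÷ 28.35 g/oz ≈ 4 oz
cake flour: (1 tbsp + 1 tsp = 4/3 tbsp) × 9/4 ÷ 16 tbsp/cup × 114 g/cup ≈ 21 g
granulated sugar: 225 g × 9/4 ÷ 28.35 g/oz ≈ 18 oz
peanut butter: 125 g × 9/4 ÷ 28.35 g/oz ≈ 10 oz

molasses: 135 mL; chocolate chips: 4 oz; cake flour: 21 g; granulated sugar: 18 oz; peanut butter: 10 oz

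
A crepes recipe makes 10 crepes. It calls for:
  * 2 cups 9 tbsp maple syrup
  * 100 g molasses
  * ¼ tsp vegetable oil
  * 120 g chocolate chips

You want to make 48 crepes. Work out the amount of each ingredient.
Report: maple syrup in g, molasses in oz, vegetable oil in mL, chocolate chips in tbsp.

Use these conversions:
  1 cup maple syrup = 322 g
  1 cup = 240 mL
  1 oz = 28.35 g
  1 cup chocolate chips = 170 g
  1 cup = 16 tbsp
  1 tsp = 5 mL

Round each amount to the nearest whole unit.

maple syrup: 3961 g; molasses: 17 oz; vegetable oil: 6 mL; chocolate chips: 54 tbsp

Scaling factor: 48/10 = 24/5 = 4.8.
maple syrup: (2 cup + 9 tbsp = 2.5625 cup) × 24/5 × 322 g/cup ≈ 3961 g
molasses: 100 g × 24/5 ÷ 28.35 g/oz ≈ 17 oz
vegetable oil: 0.25 tsp × 24/5 × 5 mL/tsp = 6 mL
chocolate chips: 120 g × 24/5 ÷ 170 g/cup × 16 tbsp/cup ≈ 54 tbsp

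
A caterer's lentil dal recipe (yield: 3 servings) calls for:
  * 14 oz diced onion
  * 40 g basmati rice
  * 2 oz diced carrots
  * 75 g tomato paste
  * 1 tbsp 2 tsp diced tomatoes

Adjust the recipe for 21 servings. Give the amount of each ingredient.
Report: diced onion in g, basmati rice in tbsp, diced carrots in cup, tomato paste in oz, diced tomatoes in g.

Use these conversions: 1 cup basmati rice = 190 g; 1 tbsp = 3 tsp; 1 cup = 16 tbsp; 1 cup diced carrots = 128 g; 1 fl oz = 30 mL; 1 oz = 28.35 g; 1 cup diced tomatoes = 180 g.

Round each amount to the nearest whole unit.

Scaling factor: 21/3 = 7.
diced onion: 14 oz × 7 × 28.35 g/oz ≈ 2778 g
basmati rice: 40 g × 7 ÷ 190 g/cup × 16 tbsp/cup ≈ 24 tbsp
diced carrots: 2 oz × 7 × 28.35 g/oz ÷ 128 g/cup ≈ 3 cup
tomato paste: 75 g × 7 ÷ 28.35 g/oz ≈ 19 oz
diced tomatoes: (1 tbsp + 2 tsp = 5/3 tbsp) × 7 ÷ 16 tbsp/cup × 180 g/cup ≈ 131 g

diced onion: 2778 g; basmati rice: 24 tbsp; diced carrots: 3 cup; tomato paste: 19 oz; diced tomatoes: 131 g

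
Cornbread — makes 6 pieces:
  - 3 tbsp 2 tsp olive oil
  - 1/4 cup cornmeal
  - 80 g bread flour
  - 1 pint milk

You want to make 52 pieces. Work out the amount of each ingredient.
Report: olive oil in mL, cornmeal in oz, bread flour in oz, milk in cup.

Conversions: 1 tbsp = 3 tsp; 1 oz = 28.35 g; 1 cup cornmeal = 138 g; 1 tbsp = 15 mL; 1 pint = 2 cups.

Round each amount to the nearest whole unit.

olive oil: 477 mL; cornmeal: 11 oz; bread flour: 24 oz; milk: 17 cup

Scaling factor: 52/6 = 26/3.
olive oil: (3 tbsp + 2 tsp = 11/3 tbsp) × 26/3 × 15 mL/tbsp ≈ 477 mL
cornmeal: 0.25 cup × 26/3 × 138 g/cup ÷ 28.35 g/oz ≈ 11 oz
bread flour: 80 g × 26/3 ÷ 28.35 g/oz ≈ 24 oz
milk: 1 pint × 26/3 × 2 cup/pint ≈ 17 cup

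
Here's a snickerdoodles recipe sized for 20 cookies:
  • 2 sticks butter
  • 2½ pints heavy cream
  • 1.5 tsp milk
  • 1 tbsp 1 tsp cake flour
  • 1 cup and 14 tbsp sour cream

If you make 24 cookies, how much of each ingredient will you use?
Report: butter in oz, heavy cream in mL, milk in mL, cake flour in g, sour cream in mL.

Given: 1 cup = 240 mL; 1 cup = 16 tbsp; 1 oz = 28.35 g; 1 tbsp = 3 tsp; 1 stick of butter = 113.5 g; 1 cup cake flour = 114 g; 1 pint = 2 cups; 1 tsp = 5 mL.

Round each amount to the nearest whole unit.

butter: 10 oz; heavy cream: 1440 mL; milk: 9 mL; cake flour: 11 g; sour cream: 540 mL

Scaling factor: 24/20 = 6/5 = 1.2.
butter: 2 stick × 6/5 × 113.5 g/stick ÷ 28.35 g/oz ≈ 10 oz
heavy cream: 2.5 pint × 6/5 × 2 cup/pint × 240 mL/cup = 1440 mL
milk: 1.5 tsp × 6/5 × 5 mL/tsp = 9 mL
cake flour: (1 tbsp + 1 tsp = 4/3 tbsp) × 6/5 ÷ 16 tbsp/cup × 114 g/cup ≈ 11 g
sour cream: (1 cup + 14 tbsp = 1.875 cup) × 6/5 × 240 mL/cup = 540 mL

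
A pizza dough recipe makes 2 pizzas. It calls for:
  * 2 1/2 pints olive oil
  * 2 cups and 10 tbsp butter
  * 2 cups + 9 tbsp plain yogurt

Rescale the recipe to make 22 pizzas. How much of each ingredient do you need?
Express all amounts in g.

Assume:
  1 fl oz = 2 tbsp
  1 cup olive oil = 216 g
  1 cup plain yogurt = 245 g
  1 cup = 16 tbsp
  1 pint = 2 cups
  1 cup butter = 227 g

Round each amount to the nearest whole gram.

Scaling factor: 22/2 = 11.
olive oil: 2.5 pint × 11 × 2 cup/pint × 216 g/cup = 11880 g
butter: (2 cup + 10 tbsp = 2.625 cup) × 11 × 227 g/cup ≈ 6555 g
plain yogurt: (2 cup + 9 tbsp = 2.5625 cup) × 11 × 245 g/cup ≈ 6906 g

olive oil: 11880 g; butter: 6555 g; plain yogurt: 6906 g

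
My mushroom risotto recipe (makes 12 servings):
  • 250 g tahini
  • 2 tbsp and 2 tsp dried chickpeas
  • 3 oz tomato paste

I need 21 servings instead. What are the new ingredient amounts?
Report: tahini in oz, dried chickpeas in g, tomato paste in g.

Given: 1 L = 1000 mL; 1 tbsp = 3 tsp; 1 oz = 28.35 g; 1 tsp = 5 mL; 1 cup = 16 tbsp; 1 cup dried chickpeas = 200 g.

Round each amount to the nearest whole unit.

tahini: 15 oz; dried chickpeas: 58 g; tomato paste: 149 g

Scaling factor: 21/12 = 7/4 = 1.75.
tahini: 250 g × 7/4 ÷ 28.35 g/oz ≈ 15 oz
dried chickpeas: (2 tbsp + 2 tsp = 8/3 tbsp) × 7/4 ÷ 16 tbsp/cup × 200 g/cup ≈ 58 g
tomato paste: 3 oz × 7/4 × 28.35 g/oz ≈ 149 g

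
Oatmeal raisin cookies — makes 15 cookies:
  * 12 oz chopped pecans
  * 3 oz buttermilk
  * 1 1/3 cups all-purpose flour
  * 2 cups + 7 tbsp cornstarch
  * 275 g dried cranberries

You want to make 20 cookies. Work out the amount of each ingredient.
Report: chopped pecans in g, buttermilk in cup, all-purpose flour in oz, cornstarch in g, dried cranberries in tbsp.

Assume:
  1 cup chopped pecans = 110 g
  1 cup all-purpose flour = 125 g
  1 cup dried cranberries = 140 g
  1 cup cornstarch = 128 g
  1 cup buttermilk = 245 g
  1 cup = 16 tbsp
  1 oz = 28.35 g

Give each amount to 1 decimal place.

chopped pecans: 453.6 g; buttermilk: 0.5 cup; all-purpose flour: 7.8 oz; cornstarch: 416.0 g; dried cranberries: 41.9 tbsp

Scaling factor: 20/15 = 4/3.
chopped pecans: 12 oz × 4/3 × 28.35 g/oz = 453.6 g
buttermilk: 3 oz × 4/3 × 28.35 g/oz ÷ 245 g/cup ≈ 0.5 cup
all-purpose flour: 4/3 cup × 4/3 × 125 g/cup ÷ 28.35 g/oz ≈ 7.8 oz
cornstarch: (2 cup + 7 tbsp = 2.4375 cup) × 4/3 × 128 g/cup = 416.0 g
dried cranberries: 275 g × 4/3 ÷ 140 g/cup × 16 tbsp/cup ≈ 41.9 tbsp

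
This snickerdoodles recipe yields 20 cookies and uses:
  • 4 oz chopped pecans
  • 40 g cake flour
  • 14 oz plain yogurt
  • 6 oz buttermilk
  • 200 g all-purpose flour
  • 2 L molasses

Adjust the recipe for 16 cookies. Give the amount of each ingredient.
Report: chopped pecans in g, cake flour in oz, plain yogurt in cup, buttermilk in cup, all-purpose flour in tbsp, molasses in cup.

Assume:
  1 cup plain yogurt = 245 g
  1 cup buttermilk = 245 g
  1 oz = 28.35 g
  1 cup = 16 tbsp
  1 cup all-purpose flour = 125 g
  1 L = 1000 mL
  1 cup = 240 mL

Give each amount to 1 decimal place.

chopped pecans: 90.7 g; cake flour: 1.1 oz; plain yogurt: 1.3 cup; buttermilk: 0.6 cup; all-purpose flour: 20.5 tbsp; molasses: 6.7 cup

Scaling factor: 16/20 = 4/5 = 0.8.
chopped pecans: 4 oz × 4/5 × 28.35 g/oz ≈ 90.7 g
cake flour: 40 g × 4/5 ÷ 28.35 g/oz ≈ 1.1 oz
plain yogurt: 14 oz × 4/5 × 28.35 g/oz ÷ 245 g/cup ≈ 1.3 cup
buttermilk: 6 oz × 4/5 × 28.35 g/oz ÷ 245 g/cup ≈ 0.6 cup
all-purpose flour: 200 g × 4/5 ÷ 125 g/cup × 16 tbsp/cup ≈ 20.5 tbsp
molasses: 2 L × 4/5 × 1000 mL/L ÷ 240 mL/cup ≈ 6.7 cup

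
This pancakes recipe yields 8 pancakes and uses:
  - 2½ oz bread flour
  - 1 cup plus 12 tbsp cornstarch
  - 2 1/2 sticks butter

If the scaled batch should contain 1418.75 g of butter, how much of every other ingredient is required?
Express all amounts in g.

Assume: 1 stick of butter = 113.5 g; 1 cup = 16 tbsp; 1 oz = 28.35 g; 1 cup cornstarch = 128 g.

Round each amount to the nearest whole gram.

The original recipe has 283.75 g of butter, so the scaling factor is 1418.75 ÷ 283.75 = 5.
bread flour: 2.5 oz × 5 × 28.35 g/oz ≈ 354 g
cornstarch: (1 cup + 12 tbsp = 1.75 cup) × 5 × 128 g/cup = 1120 g

bread flour: 354 g; cornstarch: 1120 g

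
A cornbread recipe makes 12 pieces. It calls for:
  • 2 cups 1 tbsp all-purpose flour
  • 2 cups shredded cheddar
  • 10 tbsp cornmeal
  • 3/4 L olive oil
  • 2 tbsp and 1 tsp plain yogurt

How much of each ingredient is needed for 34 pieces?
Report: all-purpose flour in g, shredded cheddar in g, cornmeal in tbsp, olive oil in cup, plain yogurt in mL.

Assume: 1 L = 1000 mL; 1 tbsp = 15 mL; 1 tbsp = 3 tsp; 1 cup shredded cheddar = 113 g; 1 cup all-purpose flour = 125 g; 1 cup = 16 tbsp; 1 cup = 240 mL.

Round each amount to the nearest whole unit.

all-purpose flour: 730 g; shredded cheddar: 640 g; cornmeal: 28 tbsp; olive oil: 9 cup; plain yogurt: 99 mL

Scaling factor: 34/12 = 17/6.
all-purpose flour: (2 cup + 1 tbsp = 2.0625 cup) × 17/6 × 125 g/cup ≈ 730 g
shredded cheddar: 2 cup × 17/6 × 113 g/cup ≈ 640 g
cornmeal: 10 tbsp × 17/6 ≈ 28 tbsp
olive oil: 0.75 L × 17/6 × 1000 mL/L ÷ 240 mL/cup ≈ 9 cup
plain yogurt: (2 tbsp + 1 tsp = 7/3 tbsp) × 17/6 × 15 mL/tbsp ≈ 99 mL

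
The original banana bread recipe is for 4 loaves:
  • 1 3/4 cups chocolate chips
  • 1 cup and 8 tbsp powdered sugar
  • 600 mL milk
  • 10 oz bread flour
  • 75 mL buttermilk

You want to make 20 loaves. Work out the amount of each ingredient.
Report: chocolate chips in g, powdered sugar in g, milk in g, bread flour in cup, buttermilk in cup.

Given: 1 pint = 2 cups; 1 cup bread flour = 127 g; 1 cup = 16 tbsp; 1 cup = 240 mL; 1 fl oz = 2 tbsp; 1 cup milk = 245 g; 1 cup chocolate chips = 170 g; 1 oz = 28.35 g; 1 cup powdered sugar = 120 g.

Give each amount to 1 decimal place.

Scaling factor: 20/4 = 5.
chocolate chips: 1.75 cup × 5 × 170 g/cup = 1487.5 g
powdered sugar: (1 cup + 8 tbsp = 1.5 cup) × 5 × 120 g/cup = 900.0 g
milk: 600 mL × 5 ÷ 240 mL/cup × 245 g/cup = 3062.5 g
bread flour: 10 oz × 5 × 28.35 g/oz ÷ 127 g/cup ≈ 11.2 cup
buttermilk: 75 mL × 5 ÷ 240 mL/cup ≈ 1.6 cup

chocolate chips: 1487.5 g; powdered sugar: 900.0 g; milk: 3062.5 g; bread flour: 11.2 cup; buttermilk: 1.6 cup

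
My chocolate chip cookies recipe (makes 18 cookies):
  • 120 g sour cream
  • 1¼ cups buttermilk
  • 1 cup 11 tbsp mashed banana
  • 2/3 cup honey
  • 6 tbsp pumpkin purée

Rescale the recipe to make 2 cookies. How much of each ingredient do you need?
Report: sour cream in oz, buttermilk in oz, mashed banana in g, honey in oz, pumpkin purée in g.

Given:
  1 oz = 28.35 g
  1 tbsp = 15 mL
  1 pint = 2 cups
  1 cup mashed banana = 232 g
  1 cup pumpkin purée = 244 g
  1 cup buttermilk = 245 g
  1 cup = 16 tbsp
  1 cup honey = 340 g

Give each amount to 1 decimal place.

Scaling factor: 2/18 = 1/9.
sour cream: 120 g × 1/9 ÷ 28.35 g/oz ≈ 0.5 oz
buttermilk: 1.25 cup × 1/9 × 245 g/cup ÷ 28.35 g/oz ≈ 1.2 oz
mashed banana: (1 cup + 11 tbsp = 1.6875 cup) × 1/9 × 232 g/cup = 43.5 g
honey: 2/3 cup × 1/9 × 340 g/cup ÷ 28.35 g/oz ≈ 0.9 oz
pumpkin purée: 6 tbsp × 1/9 ÷ 16 tbsp/cup × 244 g/cup ≈ 10.2 g

sour cream: 0.5 oz; buttermilk: 1.2 oz; mashed banana: 43.5 g; honey: 0.9 oz; pumpkin purée: 10.2 g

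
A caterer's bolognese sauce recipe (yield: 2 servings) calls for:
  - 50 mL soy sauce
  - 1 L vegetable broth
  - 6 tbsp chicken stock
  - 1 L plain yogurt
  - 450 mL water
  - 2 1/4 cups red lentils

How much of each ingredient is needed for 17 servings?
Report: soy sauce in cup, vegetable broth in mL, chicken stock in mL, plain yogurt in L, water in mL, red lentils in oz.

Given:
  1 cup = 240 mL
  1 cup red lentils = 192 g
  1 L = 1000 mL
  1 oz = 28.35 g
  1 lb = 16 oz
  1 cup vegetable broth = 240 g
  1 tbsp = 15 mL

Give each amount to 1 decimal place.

Scaling factor: 17/2 = 8.5.
soy sauce: 50 mL × 17/2 ÷ 240 mL/cup ≈ 1.8 cup
vegetable broth: 1 L × 17/2 × 1000 mL/L = 8500.0 mL
chicken stock: 6 tbsp × 17/2 × 15 mL/tbsp = 765.0 mL
plain yogurt: 1 L × 17/2 = 8.5 L
water: 450 mL × 17/2 = 3825.0 mL
red lentils: 2.25 cup × 17/2 × 192 g/cup ÷ 28.35 g/oz ≈ 129.5 oz

soy sauce: 1.8 cup; vegetable broth: 8500.0 mL; chicken stock: 765.0 mL; plain yogurt: 8.5 L; water: 3825.0 mL; red lentils: 129.5 oz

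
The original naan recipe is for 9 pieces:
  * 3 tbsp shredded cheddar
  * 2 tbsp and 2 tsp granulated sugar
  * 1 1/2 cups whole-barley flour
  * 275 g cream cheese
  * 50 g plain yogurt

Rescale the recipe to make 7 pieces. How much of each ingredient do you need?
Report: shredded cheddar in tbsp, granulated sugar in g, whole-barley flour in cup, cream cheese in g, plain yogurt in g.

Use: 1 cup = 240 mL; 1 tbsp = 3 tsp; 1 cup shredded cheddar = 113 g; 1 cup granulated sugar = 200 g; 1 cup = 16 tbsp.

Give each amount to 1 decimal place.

shredded cheddar: 2.3 tbsp; granulated sugar: 25.9 g; whole-barley flour: 1.2 cup; cream cheese: 213.9 g; plain yogurt: 38.9 g

Scaling factor: 7/9.
shredded cheddar: 3 tbsp × 7/9 ≈ 2.3 tbsp
granulated sugar: (2 tbsp + 2 tsp = 8/3 tbsp) × 7/9 ÷ 16 tbsp/cup × 200 g/cup ≈ 25.9 g
whole-barley flour: 1.5 cup × 7/9 ≈ 1.2 cup
cream cheese: 275 g × 7/9 ≈ 213.9 g
plain yogurt: 50 g × 7/9 ≈ 38.9 g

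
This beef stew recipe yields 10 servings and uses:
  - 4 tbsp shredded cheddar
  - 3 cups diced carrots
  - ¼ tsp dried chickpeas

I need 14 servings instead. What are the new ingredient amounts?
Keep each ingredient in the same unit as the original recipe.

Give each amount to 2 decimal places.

Scaling factor: 14/10 = 7/5 = 1.4.
shredded cheddar: 4 tbsp × 7/5 = 5.60 tbsp
diced carrots: 3 cup × 7/5 = 4.20 cup
dried chickpeas: 0.25 tsp × 7/5 = 0.35 tsp

shredded cheddar: 5.60 tbsp; diced carrots: 4.20 cup; dried chickpeas: 0.35 tsp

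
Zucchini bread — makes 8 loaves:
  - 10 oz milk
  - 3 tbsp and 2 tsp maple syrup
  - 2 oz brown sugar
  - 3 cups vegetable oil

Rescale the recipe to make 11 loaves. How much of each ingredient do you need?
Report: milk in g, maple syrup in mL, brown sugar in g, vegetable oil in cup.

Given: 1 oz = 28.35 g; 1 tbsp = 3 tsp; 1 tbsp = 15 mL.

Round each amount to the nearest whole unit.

milk: 390 g; maple syrup: 76 mL; brown sugar: 78 g; vegetable oil: 4 cup

Scaling factor: 11/8 = 1.375.
milk: 10 oz × 11/8 × 28.35 g/oz ≈ 390 g
maple syrup: (3 tbsp + 2 tsp = 11/3 tbsp) × 11/8 × 15 mL/tbsp ≈ 76 mL
brown sugar: 2 oz × 11/8 × 28.35 g/oz ≈ 78 g
vegetable oil: 3 cup × 11/8 ≈ 4 cup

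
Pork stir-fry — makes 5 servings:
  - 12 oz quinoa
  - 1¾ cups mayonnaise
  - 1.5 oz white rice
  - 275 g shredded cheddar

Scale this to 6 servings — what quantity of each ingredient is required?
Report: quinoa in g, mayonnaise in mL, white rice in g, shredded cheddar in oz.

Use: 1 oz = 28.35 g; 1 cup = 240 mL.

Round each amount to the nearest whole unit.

Scaling factor: 6/5 = 1.2.
quinoa: 12 oz × 6/5 × 28.35 g/oz ≈ 408 g
mayonnaise: 1.75 cup × 6/5 × 240 mL/cup = 504 mL
white rice: 1.5 oz × 6/5 × 28.35 g/oz ≈ 51 g
shredded cheddar: 275 g × 6/5 ÷ 28.35 g/oz ≈ 12 oz

quinoa: 408 g; mayonnaise: 504 mL; white rice: 51 g; shredded cheddar: 12 oz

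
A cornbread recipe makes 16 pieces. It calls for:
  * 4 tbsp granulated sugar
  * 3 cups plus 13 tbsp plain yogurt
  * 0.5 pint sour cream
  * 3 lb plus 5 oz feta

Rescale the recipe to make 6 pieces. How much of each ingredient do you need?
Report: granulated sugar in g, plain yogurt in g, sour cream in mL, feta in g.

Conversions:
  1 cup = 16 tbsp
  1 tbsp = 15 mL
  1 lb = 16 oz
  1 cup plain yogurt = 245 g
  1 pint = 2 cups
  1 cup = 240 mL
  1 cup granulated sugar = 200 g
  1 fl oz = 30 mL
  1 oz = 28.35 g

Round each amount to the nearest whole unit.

Scaling factor: 6/16 = 3/8 = 0.375.
granulated sugar: 4 tbsp × 3/8 ÷ 16 tbsp/cup × 200 g/cup ≈ 19 g
plain yogurt: (3 cup + 13 tbsp = 3.8125 cup) × 3/8 × 245 g/cup ≈ 350 g
sour cream: 0.5 pint × 3/8 × 2 cup/pint × 240 mL/cup = 90 mL
feta: (3 lb + 5 oz = 3.3125 lb) × 3/8 × 16 oz/lb × 28.35 g/oz ≈ 563 g

granulated sugar: 19 g; plain yogurt: 350 g; sour cream: 90 mL; feta: 563 g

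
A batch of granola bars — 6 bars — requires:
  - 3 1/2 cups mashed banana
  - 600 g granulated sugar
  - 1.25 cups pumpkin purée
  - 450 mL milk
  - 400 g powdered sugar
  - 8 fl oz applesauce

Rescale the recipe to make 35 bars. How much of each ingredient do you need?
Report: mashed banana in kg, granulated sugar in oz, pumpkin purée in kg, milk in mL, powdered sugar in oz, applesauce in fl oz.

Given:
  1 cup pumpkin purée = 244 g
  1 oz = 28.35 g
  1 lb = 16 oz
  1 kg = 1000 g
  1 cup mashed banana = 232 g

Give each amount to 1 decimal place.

Scaling factor: 35/6.
mashed banana: 3.5 cup × 35/6 × 232 g/cup ÷ 1000 g/kg ≈ 4.7 kg
granulated sugar: 600 g × 35/6 ÷ 28.35 g/oz ≈ 123.5 oz
pumpkin purée: 1.25 cup × 35/6 × 244 g/cup ÷ 1000 g/kg ≈ 1.8 kg
milk: 450 mL × 35/6 = 2625.0 mL
powdered sugar: 400 g × 35/6 ÷ 28.35 g/oz ≈ 82.3 oz
applesauce: 8 fl oz × 35/6 ≈ 46.7 fl oz

mashed banana: 4.7 kg; granulated sugar: 123.5 oz; pumpkin purée: 1.8 kg; milk: 2625.0 mL; powdered sugar: 82.3 oz; applesauce: 46.7 fl oz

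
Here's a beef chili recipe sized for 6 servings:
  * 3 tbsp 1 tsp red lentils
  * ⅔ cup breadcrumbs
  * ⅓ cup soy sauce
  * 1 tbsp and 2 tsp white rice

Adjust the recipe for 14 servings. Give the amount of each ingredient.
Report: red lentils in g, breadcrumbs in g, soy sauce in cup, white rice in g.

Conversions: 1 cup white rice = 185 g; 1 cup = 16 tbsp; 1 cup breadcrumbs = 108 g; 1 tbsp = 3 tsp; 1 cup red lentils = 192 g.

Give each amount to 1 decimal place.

Scaling factor: 14/6 = 7/3.
red lentils: (3 tbsp + 1 tsp = 10/3 tbsp) × 7/3 ÷ 16 tbsp/cup × 192 g/cup ≈ 93.3 g
breadcrumbs: 2/3 cup × 7/3 × 108 g/cup = 168.0 g
soy sauce: 1/3 cup × 7/3 ≈ 0.8 cup
white rice: (1 tbsp + 2 tsp = 5/3 tbsp) × 7/3 ÷ 16 tbsp/cup × 185 g/cup ≈ 45.0 g

red lentils: 93.3 g; breadcrumbs: 168.0 g; soy sauce: 0.8 cup; white rice: 45.0 g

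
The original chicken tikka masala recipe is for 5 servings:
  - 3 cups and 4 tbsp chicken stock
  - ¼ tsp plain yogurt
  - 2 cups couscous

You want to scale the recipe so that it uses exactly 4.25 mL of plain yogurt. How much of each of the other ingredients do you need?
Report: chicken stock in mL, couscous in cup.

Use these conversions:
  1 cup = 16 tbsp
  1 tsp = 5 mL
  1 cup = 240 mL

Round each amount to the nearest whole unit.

The original recipe has 1.25 mL of plain yogurt, so the scaling factor is 4.25 ÷ 1.25 = 17/5 = 3.4.
chicken stock: (3 cup + 4 tbsp = 3.25 cup) × 17/5 × 240 mL/cup = 2652 mL
couscous: 2 cup × 17/5 ≈ 7 cup

chicken stock: 2652 mL; couscous: 7 cup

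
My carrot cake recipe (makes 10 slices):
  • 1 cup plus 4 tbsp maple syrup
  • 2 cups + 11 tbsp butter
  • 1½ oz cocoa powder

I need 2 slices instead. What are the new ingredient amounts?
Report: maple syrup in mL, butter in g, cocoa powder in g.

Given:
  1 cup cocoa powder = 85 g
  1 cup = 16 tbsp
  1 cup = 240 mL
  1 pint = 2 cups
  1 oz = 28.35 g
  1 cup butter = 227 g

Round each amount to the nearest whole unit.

maple syrup: 60 mL; butter: 122 g; cocoa powder: 9 g

Scaling factor: 2/10 = 1/5 = 0.2.
maple syrup: (1 cup + 4 tbsp = 1.25 cup) × 1/5 × 240 mL/cup = 60 mL
butter: (2 cup + 11 tbsp = 2.6875 cup) × 1/5 × 227 g/cup ≈ 122 g
cocoa powder: 1.5 oz × 1/5 × 28.35 g/oz ≈ 9 g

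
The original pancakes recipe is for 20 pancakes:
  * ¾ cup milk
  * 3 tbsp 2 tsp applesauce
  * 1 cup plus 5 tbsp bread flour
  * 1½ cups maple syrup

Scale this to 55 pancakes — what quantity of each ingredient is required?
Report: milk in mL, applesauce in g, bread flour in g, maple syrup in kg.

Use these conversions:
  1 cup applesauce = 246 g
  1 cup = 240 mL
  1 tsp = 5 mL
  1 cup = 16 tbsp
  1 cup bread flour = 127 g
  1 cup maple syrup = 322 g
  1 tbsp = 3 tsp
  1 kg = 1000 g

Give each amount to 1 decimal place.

Scaling factor: 55/20 = 11/4 = 2.75.
milk: 0.75 cup × 11/4 × 240 mL/cup = 495.0 mL
applesauce: (3 tbsp + 2 tsp = 11/3 tbsp) × 11/4 ÷ 16 tbsp/cup × 246 g/cup ≈ 155.0 g
bread flour: (1 cup + 5 tbsp = 1.3125 cup) × 11/4 × 127 g/cup ≈ 458.4 g
maple syrup: 1.5 cup × 11/4 × 322 g/cup ÷ 1000 g/kg ≈ 1.3 kg

milk: 495.0 mL; applesauce: 155.0 g; bread flour: 458.4 g; maple syrup: 1.3 kg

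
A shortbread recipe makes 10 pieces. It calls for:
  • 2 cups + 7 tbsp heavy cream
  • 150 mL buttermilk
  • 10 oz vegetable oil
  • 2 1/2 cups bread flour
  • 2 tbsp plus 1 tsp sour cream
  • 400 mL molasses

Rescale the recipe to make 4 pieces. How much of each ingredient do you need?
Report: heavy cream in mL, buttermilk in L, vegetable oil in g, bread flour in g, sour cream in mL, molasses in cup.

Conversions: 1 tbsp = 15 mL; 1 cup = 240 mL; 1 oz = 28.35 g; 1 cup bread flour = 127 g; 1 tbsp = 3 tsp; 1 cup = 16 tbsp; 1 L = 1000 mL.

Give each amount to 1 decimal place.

heavy cream: 234.0 mL; buttermilk: 0.1 L; vegetable oil: 113.4 g; bread flour: 127.0 g; sour cream: 14.0 mL; molasses: 0.7 cup

Scaling factor: 4/10 = 2/5 = 0.4.
heavy cream: (2 cup + 7 tbsp = 2.4375 cup) × 2/5 × 240 mL/cup = 234.0 mL
buttermilk: 150 mL × 2/5 ÷ 1000 mL/L ≈ 0.1 L
vegetable oil: 10 oz × 2/5 × 28.35 g/oz = 113.4 g
bread flour: 2.5 cup × 2/5 × 127 g/cup = 127.0 g
sour cream: (2 tbsp + 1 tsp = 7/3 tbsp) × 2/5 × 15 mL/tbsp = 14.0 mL
molasses: 400 mL × 2/5 ÷ 240 mL/cup ≈ 0.7 cup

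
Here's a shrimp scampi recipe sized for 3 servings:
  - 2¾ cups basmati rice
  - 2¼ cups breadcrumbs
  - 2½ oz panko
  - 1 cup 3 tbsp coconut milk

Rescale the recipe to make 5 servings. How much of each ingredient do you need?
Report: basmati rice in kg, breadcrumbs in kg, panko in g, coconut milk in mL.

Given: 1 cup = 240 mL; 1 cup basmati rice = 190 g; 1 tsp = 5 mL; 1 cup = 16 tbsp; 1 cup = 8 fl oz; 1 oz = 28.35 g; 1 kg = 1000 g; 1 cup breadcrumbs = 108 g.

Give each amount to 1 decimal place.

Scaling factor: 5/3.
basmati rice: 2.75 cup × 5/3 × 190 g/cup ÷ 1000 g/kg ≈ 0.9 kg
breadcrumbs: 2.25 cup × 5/3 × 108 g/cup ÷ 1000 g/kg ≈ 0.4 kg
panko: 2.5 oz × 5/3 × 28.35 g/oz ≈ 118.1 g
coconut milk: (1 cup + 3 tbsp = 1.1875 cup) × 5/3 × 240 mL/cup = 475.0 mL

basmati rice: 0.9 kg; breadcrumbs: 0.4 kg; panko: 118.1 g; coconut milk: 475.0 mL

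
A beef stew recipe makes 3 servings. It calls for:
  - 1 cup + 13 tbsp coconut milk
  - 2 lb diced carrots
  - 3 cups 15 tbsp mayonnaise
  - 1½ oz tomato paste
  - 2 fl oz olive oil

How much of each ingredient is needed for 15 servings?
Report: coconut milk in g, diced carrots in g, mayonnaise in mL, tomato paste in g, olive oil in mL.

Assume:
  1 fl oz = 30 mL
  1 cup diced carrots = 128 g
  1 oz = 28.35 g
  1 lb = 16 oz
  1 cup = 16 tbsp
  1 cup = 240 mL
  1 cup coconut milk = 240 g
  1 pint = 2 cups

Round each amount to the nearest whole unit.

coconut milk: 2175 g; diced carrots: 4536 g; mayonnaise: 4725 mL; tomato paste: 213 g; olive oil: 300 mL

Scaling factor: 15/3 = 5.
coconut milk: (1 cup + 13 tbsp = 1.8125 cup) × 5 × 240 g/cup = 2175 g
diced carrots: 2 lb × 5 × 16 oz/lb × 28.35 g/oz = 4536 g
mayonnaise: (3 cup + 15 tbsp = 3.9375 cup) × 5 × 240 mL/cup = 4725 mL
tomato paste: 1.5 oz × 5 × 28.35 g/oz ≈ 213 g
olive oil: 2 fl oz × 5 × 30 mL/fl oz = 300 mL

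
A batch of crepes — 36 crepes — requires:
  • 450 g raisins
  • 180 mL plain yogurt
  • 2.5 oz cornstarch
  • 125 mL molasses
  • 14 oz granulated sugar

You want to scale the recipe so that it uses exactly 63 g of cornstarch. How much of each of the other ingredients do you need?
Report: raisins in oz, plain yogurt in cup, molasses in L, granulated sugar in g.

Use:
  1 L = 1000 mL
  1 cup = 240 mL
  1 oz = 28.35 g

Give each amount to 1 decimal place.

raisins: 14.1 oz; plain yogurt: 0.7 cup; molasses: 0.1 L; granulated sugar: 352.8 g

The original recipe has 70.875 g of cornstarch, so the scaling factor is 63 ÷ 70.875 = 8/9.
raisins: 450 g × 8/9 ÷ 28.35 g/oz ≈ 14.1 oz
plain yogurt: 180 mL × 8/9 ÷ 240 mL/cup ≈ 0.7 cup
molasses: 125 mL × 8/9 ÷ 1000 mL/L ≈ 0.1 L
granulated sugar: 14 oz × 8/9 × 28.35 g/oz = 352.8 g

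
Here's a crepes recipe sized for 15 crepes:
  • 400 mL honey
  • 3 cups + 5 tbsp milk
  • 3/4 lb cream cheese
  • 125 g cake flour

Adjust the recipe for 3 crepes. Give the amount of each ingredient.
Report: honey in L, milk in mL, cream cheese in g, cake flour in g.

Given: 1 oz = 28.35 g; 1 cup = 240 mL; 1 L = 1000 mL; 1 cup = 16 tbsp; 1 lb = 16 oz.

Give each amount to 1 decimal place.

Scaling factor: 3/15 = 1/5 = 0.2.
honey: 400 mL × 1/5 ÷ 1000 mL/L ≈ 0.1 L
milk: (3 cup + 5 tbsp = 3.3125 cup) × 1/5 × 240 mL/cup = 159.0 mL
cream cheese: 0.75 lb × 1/5 × 16 oz/lb × 28.35 g/oz ≈ 68.0 g
cake flour: 125 g × 1/5 = 25.0 g

honey: 0.1 L; milk: 159.0 mL; cream cheese: 68.0 g; cake flour: 25.0 g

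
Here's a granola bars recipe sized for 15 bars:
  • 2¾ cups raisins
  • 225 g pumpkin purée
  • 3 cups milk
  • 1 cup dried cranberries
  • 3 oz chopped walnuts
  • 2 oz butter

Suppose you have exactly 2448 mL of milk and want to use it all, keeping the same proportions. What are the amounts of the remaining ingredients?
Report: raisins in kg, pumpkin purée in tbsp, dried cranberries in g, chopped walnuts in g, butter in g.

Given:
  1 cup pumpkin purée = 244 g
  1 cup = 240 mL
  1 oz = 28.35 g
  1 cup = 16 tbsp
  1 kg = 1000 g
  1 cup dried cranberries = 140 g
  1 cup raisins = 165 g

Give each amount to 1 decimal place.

The original recipe has 720 mL of milk, so the scaling factor is 2448 ÷ 720 = 17/5 = 3.4.
raisins: 2.75 cup × 17/5 × 165 g/cup ÷ 1000 g/kg ≈ 1.5 kg
pumpkin purée: 225 g × 17/5 ÷ 244 g/cup × 16 tbsp/cup ≈ 50.2 tbsp
dried cranberries: 1 cup × 17/5 × 140 g/cup = 476.0 g
chopped walnuts: 3 oz × 17/5 × 28.35 g/oz ≈ 289.2 g
butter: 2 oz × 17/5 × 28.35 g/oz ≈ 192.8 g

raisins: 1.5 kg; pumpkin purée: 50.2 tbsp; dried cranberries: 476.0 g; chopped walnuts: 289.2 g; butter: 192.8 g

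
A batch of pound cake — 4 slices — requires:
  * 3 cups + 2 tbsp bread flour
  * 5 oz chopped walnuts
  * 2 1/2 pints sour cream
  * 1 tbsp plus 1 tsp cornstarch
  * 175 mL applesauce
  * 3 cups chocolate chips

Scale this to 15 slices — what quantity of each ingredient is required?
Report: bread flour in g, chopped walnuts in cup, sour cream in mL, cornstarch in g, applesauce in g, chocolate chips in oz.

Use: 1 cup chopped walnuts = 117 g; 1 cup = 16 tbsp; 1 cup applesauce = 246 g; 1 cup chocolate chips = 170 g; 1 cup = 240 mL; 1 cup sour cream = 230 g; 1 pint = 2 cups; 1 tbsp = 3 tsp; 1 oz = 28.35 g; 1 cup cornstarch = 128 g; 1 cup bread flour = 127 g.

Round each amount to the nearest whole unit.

Scaling factor: 15/4 = 3.75.
bread flour: (3 cup + 2 tbsp = 3.125 cup) × 15/4 × 127 g/cup ≈ 1488 g
chopped walnuts: 5 oz × 15/4 × 28.35 g/oz ÷ 117 g/cup ≈ 5 cup
sour cream: 2.5 pint × 15/4 × 2 cup/pint × 240 mL/cup = 4500 mL
cornstarch: (1 tbsp + 1 tsp = 4/3 tbsp) × 15/4 ÷ 16 tbsp/cup × 128 g/cup = 40 g
applesauce: 175 mL × 15/4 ÷ 240 mL/cup × 246 g/cup ≈ 673 g
chocolate chips: 3 cup × 15/4 × 170 g/cup ÷ 28.35 g/oz ≈ 67 oz

bread flour: 1488 g; chopped walnuts: 5 cup; sour cream: 4500 mL; cornstarch: 40 g; applesauce: 673 g; chocolate chips: 67 oz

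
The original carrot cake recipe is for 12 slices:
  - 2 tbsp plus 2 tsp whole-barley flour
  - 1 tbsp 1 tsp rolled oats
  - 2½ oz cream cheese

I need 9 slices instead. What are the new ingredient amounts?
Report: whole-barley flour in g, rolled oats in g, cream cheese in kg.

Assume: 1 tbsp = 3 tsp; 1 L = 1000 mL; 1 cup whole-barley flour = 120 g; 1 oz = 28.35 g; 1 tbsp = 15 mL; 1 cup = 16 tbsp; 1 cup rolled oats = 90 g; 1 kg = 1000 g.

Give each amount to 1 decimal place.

whole-barley flour: 15.0 g; rolled oats: 5.6 g; cream cheese: 0.1 kg

Scaling factor: 9/12 = 3/4 = 0.75.
whole-barley flour: (2 tbsp + 2 tsp = 8/3 tbsp) × 3/4 ÷ 16 tbsp/cup × 120 g/cup = 15.0 g
rolled oats: (1 tbsp + 1 tsp = 4/3 tbsp) × 3/4 ÷ 16 tbsp/cup × 90 g/cup ≈ 5.6 g
cream cheese: 2.5 oz × 3/4 × 28.35 g/oz ÷ 1000 g/kg ≈ 0.1 kg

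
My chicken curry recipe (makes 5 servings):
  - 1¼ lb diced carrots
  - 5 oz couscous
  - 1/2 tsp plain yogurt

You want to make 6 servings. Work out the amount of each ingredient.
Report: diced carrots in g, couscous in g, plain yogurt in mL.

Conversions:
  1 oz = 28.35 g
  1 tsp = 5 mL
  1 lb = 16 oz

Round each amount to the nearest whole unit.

Scaling factor: 6/5 = 1.2.
diced carrots: 1.25 lb × 6/5 × 16 oz/lb × 28.35 g/oz ≈ 680 g
couscous: 5 oz × 6/5 × 28.35 g/oz ≈ 170 g
plain yogurt: 0.5 tsp × 6/5 × 5 mL/tsp = 3 mL

diced carrots: 680 g; couscous: 170 g; plain yogurt: 3 mL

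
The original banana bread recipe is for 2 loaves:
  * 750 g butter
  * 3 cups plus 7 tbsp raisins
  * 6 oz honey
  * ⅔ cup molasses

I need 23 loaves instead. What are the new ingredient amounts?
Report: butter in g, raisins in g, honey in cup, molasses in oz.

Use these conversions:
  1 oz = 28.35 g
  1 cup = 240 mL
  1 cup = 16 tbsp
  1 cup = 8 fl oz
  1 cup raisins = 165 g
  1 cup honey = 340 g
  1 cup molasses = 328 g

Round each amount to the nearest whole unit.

butter: 8625 g; raisins: 6523 g; honey: 6 cup; molasses: 89 oz

Scaling factor: 23/2 = 11.5.
butter: 750 g × 23/2 = 8625 g
raisins: (3 cup + 7 tbsp = 3.4375 cup) × 23/2 × 165 g/cup ≈ 6523 g
honey: 6 oz × 23/2 × 28.35 g/oz ÷ 340 g/cup ≈ 6 cup
molasses: 2/3 cup × 23/2 × 328 g/cup ÷ 28.35 g/oz ≈ 89 oz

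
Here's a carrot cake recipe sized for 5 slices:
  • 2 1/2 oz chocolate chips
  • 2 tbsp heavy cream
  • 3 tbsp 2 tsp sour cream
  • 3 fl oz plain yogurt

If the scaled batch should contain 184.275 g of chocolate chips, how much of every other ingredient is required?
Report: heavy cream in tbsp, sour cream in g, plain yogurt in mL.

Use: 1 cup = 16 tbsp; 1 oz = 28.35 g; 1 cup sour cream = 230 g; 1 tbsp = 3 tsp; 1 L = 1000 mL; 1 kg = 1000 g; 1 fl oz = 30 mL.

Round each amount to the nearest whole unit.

heavy cream: 5 tbsp; sour cream: 137 g; plain yogurt: 234 mL

The original recipe has 70.875 g of chocolate chips, so the scaling factor is 184.275 ÷ 70.875 = 13/5 = 2.6.
heavy cream: 2 tbsp × 13/5 ≈ 5 tbsp
sour cream: (3 tbsp + 2 tsp = 11/3 tbsp) × 13/5 ÷ 16 tbsp/cup × 230 g/cup ≈ 137 g
plain yogurt: 3 fl oz × 13/5 × 30 mL/fl oz = 234 mL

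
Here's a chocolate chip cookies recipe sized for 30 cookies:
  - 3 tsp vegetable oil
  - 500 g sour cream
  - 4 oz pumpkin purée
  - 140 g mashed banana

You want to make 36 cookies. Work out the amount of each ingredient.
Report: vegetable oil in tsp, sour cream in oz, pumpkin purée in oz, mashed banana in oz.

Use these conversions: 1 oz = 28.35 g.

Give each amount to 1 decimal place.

Scaling factor: 36/30 = 6/5 = 1.2.
vegetable oil: 3 tsp × 6/5 = 3.6 tsp
sour cream: 500 g × 6/5 ÷ 28.35 g/oz ≈ 21.2 oz
pumpkin purée: 4 oz × 6/5 = 4.8 oz
mashed banana: 140 g × 6/5 ÷ 28.35 g/oz ≈ 5.9 oz

vegetable oil: 3.6 tsp; sour cream: 21.2 oz; pumpkin purée: 4.8 oz; mashed banana: 5.9 oz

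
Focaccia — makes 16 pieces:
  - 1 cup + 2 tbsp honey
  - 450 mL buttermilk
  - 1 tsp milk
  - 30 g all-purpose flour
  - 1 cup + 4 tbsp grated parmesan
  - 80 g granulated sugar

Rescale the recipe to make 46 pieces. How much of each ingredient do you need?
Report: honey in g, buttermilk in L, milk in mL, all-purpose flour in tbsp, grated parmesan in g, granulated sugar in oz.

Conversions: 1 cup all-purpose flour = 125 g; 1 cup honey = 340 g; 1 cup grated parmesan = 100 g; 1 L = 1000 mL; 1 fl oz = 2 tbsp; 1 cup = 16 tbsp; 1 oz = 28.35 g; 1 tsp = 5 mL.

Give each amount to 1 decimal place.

Scaling factor: 46/16 = 23/8 = 2.875.
honey: (1 cup + 2 tbsp = 1.125 cup) × 23/8 × 340 g/cup ≈ 1099.7 g
buttermilk: 450 mL × 23/8 ÷ 1000 mL/L ≈ 1.3 L
milk: 1 tsp × 23/8 × 5 mL/tsp ≈ 14.4 mL
all-purpose flour: 30 g × 23/8 ÷ 125 g/cup × 16 tbsp/cup ≈ 11.0 tbsp
grated parmesan: (1 cup + 4 tbsp = 1.25 cup) × 23/8 × 100 g/cup ≈ 359.4 g
granulated sugar: 80 g × 23/8 ÷ 28.35 g/oz ≈ 8.1 oz

honey: 1099.7 g; buttermilk: 1.3 L; milk: 14.4 mL; all-purpose flour: 11.0 tbsp; grated parmesan: 359.4 g; granulated sugar: 8.1 oz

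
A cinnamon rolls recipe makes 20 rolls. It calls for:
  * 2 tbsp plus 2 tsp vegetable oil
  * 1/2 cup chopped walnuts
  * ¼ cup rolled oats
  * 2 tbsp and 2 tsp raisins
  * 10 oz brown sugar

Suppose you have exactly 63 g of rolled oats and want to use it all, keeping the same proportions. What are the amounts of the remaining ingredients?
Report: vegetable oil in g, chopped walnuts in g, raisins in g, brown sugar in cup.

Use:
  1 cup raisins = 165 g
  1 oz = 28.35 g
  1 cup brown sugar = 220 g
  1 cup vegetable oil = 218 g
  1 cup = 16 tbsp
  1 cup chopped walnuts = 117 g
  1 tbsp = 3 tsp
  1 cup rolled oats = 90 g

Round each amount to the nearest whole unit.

The original recipe has 22.5 g of rolled oats, so the scaling factor is 63 ÷ 22.5 = 14/5 = 2.8.
vegetable oil: (2 tbsp + 2 tsp = 8/3 tbsp) × 14/5 ÷ 16 tbsp/cup × 218 g/cup ≈ 102 g
chopped walnuts: 0.5 cup × 14/5 × 117 g/cup ≈ 164 g
raisins: (2 tbsp + 2 tsp = 8/3 tbsp) × 14/5 ÷ 16 tbsp/cup × 165 g/cup = 77 g
brown sugar: 10 oz × 14/5 × 28.35 g/oz ÷ 220 g/cup ≈ 4 cup

vegetable oil: 102 g; chopped walnuts: 164 g; raisins: 77 g; brown sugar: 4 cup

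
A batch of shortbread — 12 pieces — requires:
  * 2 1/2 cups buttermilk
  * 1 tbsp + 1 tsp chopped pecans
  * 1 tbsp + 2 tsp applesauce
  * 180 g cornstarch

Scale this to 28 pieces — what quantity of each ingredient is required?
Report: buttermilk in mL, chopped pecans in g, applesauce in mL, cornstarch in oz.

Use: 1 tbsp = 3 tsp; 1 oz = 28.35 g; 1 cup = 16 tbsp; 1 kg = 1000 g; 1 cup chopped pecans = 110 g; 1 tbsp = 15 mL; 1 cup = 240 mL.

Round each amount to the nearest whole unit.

Scaling factor: 28/12 = 7/3.
buttermilk: 2.5 cup × 7/3 × 240 mL/cup = 1400 mL
chopped pecans: (1 tbsp + 1 tsp = 4/3 tbsp) × 7/3 ÷ 16 tbsp/cup × 110 g/cup ≈ 21 g
applesauce: (1 tbsp + 2 tsp = 5/3 tbsp) × 7/3 × 15 mL/tbsp ≈ 58 mL
cornstarch: 180 g × 7/3 ÷ 28.35 g/oz ≈ 15 oz

buttermilk: 1400 mL; chopped pecans: 21 g; applesauce: 58 mL; cornstarch: 15 oz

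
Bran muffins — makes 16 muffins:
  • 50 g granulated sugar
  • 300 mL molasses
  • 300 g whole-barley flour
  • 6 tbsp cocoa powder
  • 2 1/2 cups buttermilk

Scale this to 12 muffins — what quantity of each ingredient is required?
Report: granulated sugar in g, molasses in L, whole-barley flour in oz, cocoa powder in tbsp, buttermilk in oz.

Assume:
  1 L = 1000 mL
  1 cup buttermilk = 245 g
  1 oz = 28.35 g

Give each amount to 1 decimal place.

Scaling factor: 12/16 = 3/4 = 0.75.
granulated sugar: 50 g × 3/4 = 37.5 g
molasses: 300 mL × 3/4 ÷ 1000 mL/L ≈ 0.2 L
whole-barley flour: 300 g × 3/4 ÷ 28.35 g/oz ≈ 7.9 oz
cocoa powder: 6 tbsp × 3/4 = 4.5 tbsp
buttermilk: 2.5 cup × 3/4 × 245 g/cup ÷ 28.35 g/oz ≈ 16.2 oz

granulated sugar: 37.5 g; molasses: 0.2 L; whole-barley flour: 7.9 oz; cocoa powder: 4.5 tbsp; buttermilk: 16.2 oz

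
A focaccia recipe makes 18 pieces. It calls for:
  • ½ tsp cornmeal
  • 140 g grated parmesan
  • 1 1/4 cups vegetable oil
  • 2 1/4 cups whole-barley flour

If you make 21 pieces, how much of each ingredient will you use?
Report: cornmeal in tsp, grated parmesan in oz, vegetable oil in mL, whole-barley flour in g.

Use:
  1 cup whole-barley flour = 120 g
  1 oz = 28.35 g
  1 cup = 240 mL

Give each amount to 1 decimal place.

cornmeal: 0.6 tsp; grated parmesan: 5.8 oz; vegetable oil: 350.0 mL; whole-barley flour: 315.0 g

Scaling factor: 21/18 = 7/6.
cornmeal: 0.5 tsp × 7/6 ≈ 0.6 tsp
grated parmesan: 140 g × 7/6 ÷ 28.35 g/oz ≈ 5.8 oz
vegetable oil: 1.25 cup × 7/6 × 240 mL/cup = 350.0 mL
whole-barley flour: 2.25 cup × 7/6 × 120 g/cup = 315.0 g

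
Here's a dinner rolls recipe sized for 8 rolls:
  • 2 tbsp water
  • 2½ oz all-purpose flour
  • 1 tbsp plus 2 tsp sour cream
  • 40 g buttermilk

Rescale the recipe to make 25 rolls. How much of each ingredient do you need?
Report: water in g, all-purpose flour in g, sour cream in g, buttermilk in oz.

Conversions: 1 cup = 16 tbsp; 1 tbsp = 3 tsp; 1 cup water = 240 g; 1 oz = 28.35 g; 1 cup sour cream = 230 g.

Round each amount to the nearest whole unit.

water: 94 g; all-purpose flour: 221 g; sour cream: 75 g; buttermilk: 4 oz

Scaling factor: 25/8 = 3.125.
water: 2 tbsp × 25/8 ÷ 16 tbsp/cup × 240 g/cup ≈ 94 g
all-purpose flour: 2.5 oz × 25/8 × 28.35 g/oz ≈ 221 g
sour cream: (1 tbsp + 2 tsp = 5/3 tbsp) × 25/8 ÷ 16 tbsp/cup × 230 g/cup ≈ 75 g
buttermilk: 40 g × 25/8 ÷ 28.35 g/oz ≈ 4 oz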